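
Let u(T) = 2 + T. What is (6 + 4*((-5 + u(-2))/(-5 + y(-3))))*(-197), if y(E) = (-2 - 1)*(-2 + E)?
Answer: -788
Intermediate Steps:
y(E) = 6 - 3*E (y(E) = -3*(-2 + E) = 6 - 3*E)
(6 + 4*((-5 + u(-2))/(-5 + y(-3))))*(-197) = (6 + 4*((-5 + (2 - 2))/(-5 + (6 - 3*(-3)))))*(-197) = (6 + 4*((-5 + 0)/(-5 + (6 + 9))))*(-197) = (6 + 4*(-5/(-5 + 15)))*(-197) = (6 + 4*(-5/10))*(-197) = (6 + 4*(-5*1/10))*(-197) = (6 + 4*(-1/2))*(-197) = (6 - 2)*(-197) = 4*(-197) = -788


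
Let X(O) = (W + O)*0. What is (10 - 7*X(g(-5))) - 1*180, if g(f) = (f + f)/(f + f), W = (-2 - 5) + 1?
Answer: -170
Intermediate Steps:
W = -6 (W = -7 + 1 = -6)
g(f) = 1 (g(f) = (2*f)/((2*f)) = (2*f)*(1/(2*f)) = 1)
X(O) = 0 (X(O) = (-6 + O)*0 = 0)
(10 - 7*X(g(-5))) - 1*180 = (10 - 7*0) - 1*180 = (10 + 0) - 180 = 10 - 180 = -170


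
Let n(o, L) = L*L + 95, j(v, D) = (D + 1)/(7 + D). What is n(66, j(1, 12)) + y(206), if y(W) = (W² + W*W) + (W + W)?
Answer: 30821988/361 ≈ 85380.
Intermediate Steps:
j(v, D) = (1 + D)/(7 + D)
n(o, L) = 95 + L² (n(o, L) = L² + 95 = 95 + L²)
y(W) = 2*W + 2*W² (y(W) = (W² + W²) + 2*W = 2*W² + 2*W = 2*W + 2*W²)
n(66, j(1, 12)) + y(206) = (95 + ((1 + 12)/(7 + 12))²) + 2*206*(1 + 206) = (95 + (13/19)²) + 2*206*207 = (95 + ((1/19)*13)²) + 85284 = (95 + (13/19)²) + 85284 = (95 + 169/361) + 85284 = 34464/361 + 85284 = 30821988/361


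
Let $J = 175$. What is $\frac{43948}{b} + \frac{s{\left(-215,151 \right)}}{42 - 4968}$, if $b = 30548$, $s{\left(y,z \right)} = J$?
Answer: $\frac{52785487}{37619862} \approx 1.4031$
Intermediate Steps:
$s{\left(y,z \right)} = 175$
$\frac{43948}{b} + \frac{s{\left(-215,151 \right)}}{42 - 4968} = \frac{43948}{30548} + \frac{175}{42 - 4968} = 43948 \cdot \frac{1}{30548} + \frac{175}{42 - 4968} = \frac{10987}{7637} + \frac{175}{-4926} = \frac{10987}{7637} + 175 \left(- \frac{1}{4926}\right) = \frac{10987}{7637} - \frac{175}{4926} = \frac{52785487}{37619862}$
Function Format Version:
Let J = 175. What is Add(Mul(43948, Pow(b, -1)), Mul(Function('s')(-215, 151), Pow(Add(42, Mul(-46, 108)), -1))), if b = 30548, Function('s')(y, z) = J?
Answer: Rational(52785487, 37619862) ≈ 1.4031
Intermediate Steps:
Function('s')(y, z) = 175
Add(Mul(43948, Pow(b, -1)), Mul(Function('s')(-215, 151), Pow(Add(42, Mul(-46, 108)), -1))) = Add(Mul(43948, Pow(30548, -1)), Mul(175, Pow(Add(42, Mul(-46, 108)), -1))) = Add(Mul(43948, Rational(1, 30548)), Mul(175, Pow(Add(42, -4968), -1))) = Add(Rational(10987, 7637), Mul(175, Pow(-4926, -1))) = Add(Rational(10987, 7637), Mul(175, Rational(-1, 4926))) = Add(Rational(10987, 7637), Rational(-175, 4926)) = Rational(52785487, 37619862)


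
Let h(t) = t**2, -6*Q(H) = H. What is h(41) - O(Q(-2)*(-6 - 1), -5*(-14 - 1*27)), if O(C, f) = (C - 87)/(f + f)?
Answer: 1033949/615 ≈ 1681.2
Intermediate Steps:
Q(H) = -H/6
O(C, f) = (-87 + C)/(2*f) (O(C, f) = (-87 + C)/((2*f)) = (-87 + C)*(1/(2*f)) = (-87 + C)/(2*f))
h(41) - O(Q(-2)*(-6 - 1), -5*(-14 - 1*27)) = 41**2 - (-87 + (-1/6*(-2))*(-6 - 1))/(2*((-5*(-14 - 1*27)))) = 1681 - (-87 + (1/3)*(-7))/(2*((-5*(-14 - 27)))) = 1681 - (-87 - 7/3)/(2*((-5*(-41)))) = 1681 - (-268)/(2*205*3) = 1681 - 1*(-134/615) = 1681 + 134/615 = 1033949/615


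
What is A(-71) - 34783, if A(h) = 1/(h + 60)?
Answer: -382614/11 ≈ -34783.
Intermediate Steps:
A(h) = 1/(60 + h)
A(-71) - 34783 = 1/(60 - 71) - 34783 = 1/(-11) - 34783 = -1/11 - 34783 = -382614/11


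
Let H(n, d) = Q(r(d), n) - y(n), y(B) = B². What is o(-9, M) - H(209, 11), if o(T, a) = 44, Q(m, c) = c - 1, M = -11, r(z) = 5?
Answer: 43517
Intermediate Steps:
Q(m, c) = -1 + c
H(n, d) = -1 + n - n² (H(n, d) = (-1 + n) - n² = -1 + n - n²)
o(-9, M) - H(209, 11) = 44 - (-1 + 209 - 1*209²) = 44 - (-1 + 209 - 1*43681) = 44 - (-1 + 209 - 43681) = 44 - 1*(-43473) = 44 + 43473 = 43517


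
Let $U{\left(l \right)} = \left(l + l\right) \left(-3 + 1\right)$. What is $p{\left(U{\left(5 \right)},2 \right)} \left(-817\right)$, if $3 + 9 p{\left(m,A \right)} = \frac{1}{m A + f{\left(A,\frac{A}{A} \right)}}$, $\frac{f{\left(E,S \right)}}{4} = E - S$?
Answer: $\frac{89053}{324} \approx 274.85$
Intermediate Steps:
$U{\left(l \right)} = - 4 l$ ($U{\left(l \right)} = 2 l \left(-2\right) = - 4 l$)
$f{\left(E,S \right)} = - 4 S + 4 E$ ($f{\left(E,S \right)} = 4 \left(E - S\right) = - 4 S + 4 E$)
$p{\left(m,A \right)} = - \frac{1}{3} + \frac{1}{9 \left(-4 + 4 A + A m\right)}$ ($p{\left(m,A \right)} = - \frac{1}{3} + \frac{1}{9 \left(m A + \left(- 4 \frac{A}{A} + 4 A\right)\right)} = - \frac{1}{3} + \frac{1}{9 \left(A m + \left(\left(-4\right) 1 + 4 A\right)\right)} = - \frac{1}{3} + \frac{1}{9 \left(A m + \left(-4 + 4 A\right)\right)} = - \frac{1}{3} + \frac{1}{9 \left(-4 + 4 A + A m\right)}$)
$p{\left(U{\left(5 \right)},2 \right)} \left(-817\right) = \frac{13 - 24 - 6 \left(\left(-4\right) 5\right)}{9 \left(-4 + 4 \cdot 2 + 2 \left(\left(-4\right) 5\right)\right)} \left(-817\right) = \frac{13 - 24 - 6 \left(-20\right)}{9 \left(-4 + 8 + 2 \left(-20\right)\right)} \left(-817\right) = \frac{13 - 24 + 120}{9 \left(-4 + 8 - 40\right)} \left(-817\right) = \frac{1}{9} \frac{1}{-36} \cdot 109 \left(-817\right) = \frac{1}{9} \left(- \frac{1}{36}\right) 109 \left(-817\right) = \left(- \frac{109}{324}\right) \left(-817\right) = \frac{89053}{324}$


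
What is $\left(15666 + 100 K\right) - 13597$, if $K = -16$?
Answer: $469$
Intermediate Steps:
$\left(15666 + 100 K\right) - 13597 = \left(15666 + 100 \left(-16\right)\right) - 13597 = \left(15666 - 1600\right) - 13597 = 14066 - 13597 = 469$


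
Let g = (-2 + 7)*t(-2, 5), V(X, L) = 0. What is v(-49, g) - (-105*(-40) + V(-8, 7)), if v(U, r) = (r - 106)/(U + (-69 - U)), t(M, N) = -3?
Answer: -289679/69 ≈ -4198.3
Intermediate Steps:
g = -15 (g = (-2 + 7)*(-3) = 5*(-3) = -15)
v(U, r) = 106/69 - r/69 (v(U, r) = (-106 + r)/(-69) = (-106 + r)*(-1/69) = 106/69 - r/69)
v(-49, g) - (-105*(-40) + V(-8, 7)) = (106/69 - 1/69*(-15)) - (-105*(-40) + 0) = (106/69 + 5/23) - (4200 + 0) = 121/69 - 1*4200 = 121/69 - 4200 = -289679/69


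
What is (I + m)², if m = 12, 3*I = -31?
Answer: 25/9 ≈ 2.7778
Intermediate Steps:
I = -31/3 (I = (⅓)*(-31) = -31/3 ≈ -10.333)
(I + m)² = (-31/3 + 12)² = (5/3)² = 25/9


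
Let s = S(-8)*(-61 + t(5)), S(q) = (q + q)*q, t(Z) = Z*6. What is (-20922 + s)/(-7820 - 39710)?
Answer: 2489/4753 ≈ 0.52367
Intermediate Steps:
t(Z) = 6*Z
S(q) = 2*q² (S(q) = (2*q)*q = 2*q²)
s = -3968 (s = (2*(-8)²)*(-61 + 6*5) = (2*64)*(-61 + 30) = 128*(-31) = -3968)
(-20922 + s)/(-7820 - 39710) = (-20922 - 3968)/(-7820 - 39710) = -24890/(-47530) = -24890*(-1/47530) = 2489/4753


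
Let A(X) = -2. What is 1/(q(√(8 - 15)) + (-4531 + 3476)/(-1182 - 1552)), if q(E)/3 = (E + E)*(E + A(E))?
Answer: 2734*I/(-113773*I + 32808*√7) ≈ -0.015189 + 0.011588*I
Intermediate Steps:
q(E) = 6*E*(-2 + E) (q(E) = 3*((E + E)*(E - 2)) = 3*((2*E)*(-2 + E)) = 3*(2*E*(-2 + E)) = 6*E*(-2 + E))
1/(q(√(8 - 15)) + (-4531 + 3476)/(-1182 - 1552)) = 1/(6*√(8 - 15)*(-2 + √(8 - 15)) + (-4531 + 3476)/(-1182 - 1552)) = 1/(6*√(-7)*(-2 + √(-7)) - 1055/(-2734)) = 1/(6*(I*√7)*(-2 + I*√7) - 1055*(-1/2734)) = 1/(6*I*√7*(-2 + I*√7) + 1055/2734) = 1/(1055/2734 + 6*I*√7*(-2 + I*√7))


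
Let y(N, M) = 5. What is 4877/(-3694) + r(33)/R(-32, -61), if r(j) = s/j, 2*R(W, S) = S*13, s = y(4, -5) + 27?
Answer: -127862629/96668286 ≈ -1.3227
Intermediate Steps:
s = 32 (s = 5 + 27 = 32)
R(W, S) = 13*S/2 (R(W, S) = (S*13)/2 = (13*S)/2 = 13*S/2)
r(j) = 32/j
4877/(-3694) + r(33)/R(-32, -61) = 4877/(-3694) + (32/33)/(((13/2)*(-61))) = 4877*(-1/3694) + (32*(1/33))/(-793/2) = -4877/3694 + (32/33)*(-2/793) = -4877/3694 - 64/26169 = -127862629/96668286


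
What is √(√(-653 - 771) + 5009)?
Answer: √(5009 + 4*I*√89) ≈ 70.775 + 0.2666*I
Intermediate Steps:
√(√(-653 - 771) + 5009) = √(√(-1424) + 5009) = √(4*I*√89 + 5009) = √(5009 + 4*I*√89)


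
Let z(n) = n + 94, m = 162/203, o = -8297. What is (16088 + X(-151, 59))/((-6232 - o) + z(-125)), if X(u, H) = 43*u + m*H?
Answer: 1957343/412902 ≈ 4.7405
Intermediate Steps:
m = 162/203 (m = 162*(1/203) = 162/203 ≈ 0.79803)
z(n) = 94 + n
X(u, H) = 43*u + 162*H/203
(16088 + X(-151, 59))/((-6232 - o) + z(-125)) = (16088 + (43*(-151) + (162/203)*59))/((-6232 - 1*(-8297)) + (94 - 125)) = (16088 + (-6493 + 9558/203))/((-6232 + 8297) - 31) = (16088 - 1308521/203)/(2065 - 31) = (1957343/203)/2034 = (1957343/203)*(1/2034) = 1957343/412902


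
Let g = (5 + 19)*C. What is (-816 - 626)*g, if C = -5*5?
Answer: 865200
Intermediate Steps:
C = -25
g = -600 (g = (5 + 19)*(-25) = 24*(-25) = -600)
(-816 - 626)*g = (-816 - 626)*(-600) = -1442*(-600) = 865200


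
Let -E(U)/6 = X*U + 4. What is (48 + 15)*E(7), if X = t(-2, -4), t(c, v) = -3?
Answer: 6426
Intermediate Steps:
X = -3
E(U) = -24 + 18*U (E(U) = -6*(-3*U + 4) = -6*(4 - 3*U) = -24 + 18*U)
(48 + 15)*E(7) = (48 + 15)*(-24 + 18*7) = 63*(-24 + 126) = 63*102 = 6426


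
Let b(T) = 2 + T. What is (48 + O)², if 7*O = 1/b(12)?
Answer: 22137025/9604 ≈ 2305.0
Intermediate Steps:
O = 1/98 (O = 1/(7*(2 + 12)) = (⅐)/14 = (⅐)*(1/14) = 1/98 ≈ 0.010204)
(48 + O)² = (48 + 1/98)² = (4705/98)² = 22137025/9604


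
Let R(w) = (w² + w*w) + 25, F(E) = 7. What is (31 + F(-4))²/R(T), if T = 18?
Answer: 1444/673 ≈ 2.1456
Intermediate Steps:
R(w) = 25 + 2*w² (R(w) = (w² + w²) + 25 = 2*w² + 25 = 25 + 2*w²)
(31 + F(-4))²/R(T) = (31 + 7)²/(25 + 2*18²) = 38²/(25 + 2*324) = 1444/(25 + 648) = 1444/673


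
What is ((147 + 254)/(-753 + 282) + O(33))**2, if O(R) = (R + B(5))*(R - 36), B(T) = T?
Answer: 2926269025/221841 ≈ 13191.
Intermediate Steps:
O(R) = (-36 + R)*(5 + R) (O(R) = (R + 5)*(R - 36) = (5 + R)*(-36 + R) = (-36 + R)*(5 + R))
((147 + 254)/(-753 + 282) + O(33))**2 = ((147 + 254)/(-753 + 282) + (-180 + 33**2 - 31*33))**2 = (401/(-471) + (-180 + 1089 - 1023))**2 = (401*(-1/471) - 114)**2 = (-401/471 - 114)**2 = (-54095/471)**2 = 2926269025/221841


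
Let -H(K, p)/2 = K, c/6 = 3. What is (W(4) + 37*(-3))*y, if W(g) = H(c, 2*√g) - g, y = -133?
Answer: 20083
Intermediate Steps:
c = 18 (c = 6*3 = 18)
H(K, p) = -2*K
W(g) = -36 - g (W(g) = -2*18 - g = -36 - g)
(W(4) + 37*(-3))*y = ((-36 - 1*4) + 37*(-3))*(-133) = ((-36 - 4) - 111)*(-133) = (-40 - 111)*(-133) = -151*(-133) = 20083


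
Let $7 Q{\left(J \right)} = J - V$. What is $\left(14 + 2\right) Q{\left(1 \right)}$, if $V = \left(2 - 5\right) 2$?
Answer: $16$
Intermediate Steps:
$V = -6$ ($V = \left(-3\right) 2 = -6$)
$Q{\left(J \right)} = \frac{6}{7} + \frac{J}{7}$ ($Q{\left(J \right)} = \frac{J - -6}{7} = \frac{J + 6}{7} = \frac{6 + J}{7} = \frac{6}{7} + \frac{J}{7}$)
$\left(14 + 2\right) Q{\left(1 \right)} = \left(14 + 2\right) \left(\frac{6}{7} + \frac{1}{7} \cdot 1\right) = 16 \left(\frac{6}{7} + \frac{1}{7}\right) = 16 \cdot 1 = 16$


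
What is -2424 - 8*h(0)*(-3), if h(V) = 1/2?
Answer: -2412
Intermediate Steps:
h(V) = ½
-2424 - 8*h(0)*(-3) = -2424 - 8*(½)*(-3) = -2424 - 4*(-3) = -2424 - 1*(-12) = -2424 + 12 = -2412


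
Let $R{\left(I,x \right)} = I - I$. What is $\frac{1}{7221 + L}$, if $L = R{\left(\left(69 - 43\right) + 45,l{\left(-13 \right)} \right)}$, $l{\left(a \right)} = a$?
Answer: $\frac{1}{7221} \approx 0.00013848$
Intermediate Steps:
$R{\left(I,x \right)} = 0$
$L = 0$
$\frac{1}{7221 + L} = \frac{1}{7221 + 0} = \frac{1}{7221}$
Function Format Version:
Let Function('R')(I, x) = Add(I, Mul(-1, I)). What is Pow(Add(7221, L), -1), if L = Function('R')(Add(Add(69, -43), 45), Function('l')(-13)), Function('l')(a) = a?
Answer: Rational(1, 7221) ≈ 0.00013848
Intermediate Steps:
Function('R')(I, x) = 0
L = 0
Pow(Add(7221, L), -1) = Pow(Add(7221, 0), -1) = Pow(7221, -1) = Rational(1, 7221)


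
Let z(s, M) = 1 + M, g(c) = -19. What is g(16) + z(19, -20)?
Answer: -38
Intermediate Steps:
g(16) + z(19, -20) = -19 + (1 - 20) = -19 - 19 = -38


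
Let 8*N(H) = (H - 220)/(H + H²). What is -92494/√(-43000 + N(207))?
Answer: 2219856*I*√52409088046/1139328001 ≈ 446.05*I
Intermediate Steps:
N(H) = (-220 + H)/(8*(H + H²)) (N(H) = ((H - 220)/(H + H²))/8 = ((-220 + H)/(H + H²))/8 = (-220 + H)/(8*(H + H²)))
-92494/√(-43000 + N(207)) = -92494/√(-43000 + (⅛)*(-220 + 207)/(207*(1 + 207))) = -92494/√(-43000 + (⅛)*(1/207)*(-13)/208) = -92494/√(-43000 + (⅛)*(1/207)*(1/208)*(-13)) = -92494/√(-43000 - 1/26496) = -92494*(-24*I*√52409088046/1139328001) = -(-2219856)*I*√52409088046/1139328001 = 2219856*I*√52409088046/1139328001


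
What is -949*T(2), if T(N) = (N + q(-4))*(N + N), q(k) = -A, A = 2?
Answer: 0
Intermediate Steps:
q(k) = -2 (q(k) = -1*2 = -2)
T(N) = 2*N*(-2 + N) (T(N) = (N - 2)*(N + N) = (-2 + N)*(2*N) = 2*N*(-2 + N))
-949*T(2) = -1898*2*(-2 + 2) = -1898*2*0 = -949*0 = 0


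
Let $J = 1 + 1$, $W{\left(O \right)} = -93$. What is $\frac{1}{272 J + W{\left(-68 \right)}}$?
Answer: $\frac{1}{451} \approx 0.0022173$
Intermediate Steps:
$J = 2$
$\frac{1}{272 J + W{\left(-68 \right)}} = \frac{1}{272 \cdot 2 - 93} = \frac{1}{544 - 93} = \frac{1}{451}$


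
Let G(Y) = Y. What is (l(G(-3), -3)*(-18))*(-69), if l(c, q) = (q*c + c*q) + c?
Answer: 18630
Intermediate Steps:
l(c, q) = c + 2*c*q (l(c, q) = (c*q + c*q) + c = 2*c*q + c = c + 2*c*q)
(l(G(-3), -3)*(-18))*(-69) = (-3*(1 + 2*(-3))*(-18))*(-69) = (-3*(1 - 6)*(-18))*(-69) = (-3*(-5)*(-18))*(-69) = (15*(-18))*(-69) = -270*(-69) = 18630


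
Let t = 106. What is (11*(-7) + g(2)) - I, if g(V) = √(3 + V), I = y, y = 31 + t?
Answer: -214 + √5 ≈ -211.76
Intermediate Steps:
y = 137 (y = 31 + 106 = 137)
I = 137
(11*(-7) + g(2)) - I = (11*(-7) + √(3 + 2)) - 1*137 = (-77 + √5) - 137 = -214 + √5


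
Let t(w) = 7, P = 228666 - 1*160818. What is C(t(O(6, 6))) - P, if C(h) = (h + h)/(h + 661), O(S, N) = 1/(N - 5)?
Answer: -22661225/334 ≈ -67848.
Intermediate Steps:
O(S, N) = 1/(-5 + N)
P = 67848 (P = 228666 - 160818 = 67848)
C(h) = 2*h/(661 + h) (C(h) = (2*h)/(661 + h) = 2*h/(661 + h))
C(t(O(6, 6))) - P = 2*7/(661 + 7) - 1*67848 = 2*7/668 - 67848 = 2*7*(1/668) - 67848 = 7/334 - 67848 = -22661225/334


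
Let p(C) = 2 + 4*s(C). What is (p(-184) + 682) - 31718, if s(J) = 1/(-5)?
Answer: -155174/5 ≈ -31035.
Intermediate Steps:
s(J) = -1/5
p(C) = 6/5 (p(C) = 2 + 4*(-1/5) = 2 - 4/5 = 6/5)
(p(-184) + 682) - 31718 = (6/5 + 682) - 31718 = 3416/5 - 31718 = -155174/5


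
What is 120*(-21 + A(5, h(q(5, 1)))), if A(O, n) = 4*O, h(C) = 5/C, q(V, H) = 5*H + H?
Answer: -120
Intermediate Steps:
q(V, H) = 6*H
120*(-21 + A(5, h(q(5, 1)))) = 120*(-21 + 4*5) = 120*(-21 + 20) = 120*(-1) = -120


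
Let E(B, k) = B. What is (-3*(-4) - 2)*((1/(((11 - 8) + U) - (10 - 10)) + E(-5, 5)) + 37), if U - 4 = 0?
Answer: 2250/7 ≈ 321.43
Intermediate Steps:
U = 4 (U = 4 + 0 = 4)
(-3*(-4) - 2)*((1/(((11 - 8) + U) - (10 - 10)) + E(-5, 5)) + 37) = (-3*(-4) - 2)*((1/(((11 - 8) + 4) - (10 - 10)) - 5) + 37) = (12 - 2)*((1/((3 + 4) - 1*0) - 5) + 37) = 10*((1/(7 + 0) - 5) + 37) = 10*((1/7 - 5) + 37) = 10*(-34/7 + 37) = 10*(225/7) = 2250/7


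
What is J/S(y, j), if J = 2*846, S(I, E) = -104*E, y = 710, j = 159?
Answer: -141/1378 ≈ -0.10232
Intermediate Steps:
J = 1692
J/S(y, j) = 1692/((-104*159)) = 1692/(-16536) = 1692*(-1/16536) = -141/1378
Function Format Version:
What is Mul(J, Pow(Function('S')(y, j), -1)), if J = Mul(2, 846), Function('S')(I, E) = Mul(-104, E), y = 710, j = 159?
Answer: Rational(-141, 1378) ≈ -0.10232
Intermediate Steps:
J = 1692
Mul(J, Pow(Function('S')(y, j), -1)) = Mul(1692, Pow(Mul(-104, 159), -1)) = Mul(1692, Pow(-16536, -1)) = Mul(1692, Rational(-1, 16536)) = Rational(-141, 1378)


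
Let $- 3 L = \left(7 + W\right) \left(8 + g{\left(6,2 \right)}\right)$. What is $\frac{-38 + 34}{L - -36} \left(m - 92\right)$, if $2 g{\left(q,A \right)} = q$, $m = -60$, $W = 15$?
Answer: $- \frac{912}{67} \approx -13.612$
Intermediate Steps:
$g{\left(q,A \right)} = \frac{q}{2}$
$L = - \frac{242}{3}$ ($L = - \frac{\left(7 + 15\right) \left(8 + \frac{1}{2} \cdot 6\right)}{3} = - \frac{22 \left(8 + 3\right)}{3} = - \frac{22 \cdot 11}{3} = \left(- \frac{1}{3}\right) 242 = - \frac{242}{3} \approx -80.667$)
$\frac{-38 + 34}{L - -36} \left(m - 92\right) = \frac{-38 + 34}{- \frac{242}{3} - -36} \left(-60 - 92\right) = - \frac{4}{- \frac{242}{3} + 36} \left(-152\right) = - \frac{4}{- \frac{134}{3}} \left(-152\right) = \left(-4\right) \left(- \frac{3}{134}\right) \left(-152\right) = \frac{6}{67} \left(-152\right) = - \frac{912}{67}$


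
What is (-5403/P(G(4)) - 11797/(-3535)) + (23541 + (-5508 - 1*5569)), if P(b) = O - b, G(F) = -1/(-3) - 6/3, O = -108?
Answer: 14116278618/1127665 ≈ 12518.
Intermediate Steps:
G(F) = -5/3 (G(F) = -1*(-⅓) - 6*⅓ = ⅓ - 2 = -5/3)
P(b) = -108 - b
(-5403/P(G(4)) - 11797/(-3535)) + (23541 + (-5508 - 1*5569)) = (-5403/(-108 - 1*(-5/3)) - 11797/(-3535)) + (23541 + (-5508 - 1*5569)) = (-5403/(-108 + 5/3) - 11797*(-1/3535)) + (23541 + (-5508 - 5569)) = (-5403/(-319/3) + 11797/3535) + (23541 - 11077) = (-5403*(-3/319) + 11797/3535) + 12464 = (16209/319 + 11797/3535) + 12464 = 61062058/1127665 + 12464 = 14116278618/1127665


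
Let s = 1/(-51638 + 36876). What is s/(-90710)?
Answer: 1/1339061020 ≈ 7.4679e-10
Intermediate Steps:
s = -1/14762 (s = 1/(-14762) = -1/14762 ≈ -6.7741e-5)
s/(-90710) = -1/14762/(-90710) = -1/14762*(-1/90710) = 1/1339061020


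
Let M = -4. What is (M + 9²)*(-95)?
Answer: -7315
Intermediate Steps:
(M + 9²)*(-95) = (-4 + 9²)*(-95) = (-4 + 81)*(-95) = 77*(-95) = -7315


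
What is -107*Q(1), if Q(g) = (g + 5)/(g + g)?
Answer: -321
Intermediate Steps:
Q(g) = (5 + g)/(2*g) (Q(g) = (5 + g)/((2*g)) = (5 + g)*(1/(2*g)) = (5 + g)/(2*g))
-107*Q(1) = -107*(5 + 1)/(2*1) = -107*6/2 = -107*3 = -321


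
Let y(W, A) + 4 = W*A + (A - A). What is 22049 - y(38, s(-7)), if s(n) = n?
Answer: 22319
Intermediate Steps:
y(W, A) = -4 + A*W (y(W, A) = -4 + (W*A + (A - A)) = -4 + (A*W + 0) = -4 + A*W)
22049 - y(38, s(-7)) = 22049 - (-4 - 7*38) = 22049 - (-4 - 266) = 22049 - 1*(-270) = 22049 + 270 = 22319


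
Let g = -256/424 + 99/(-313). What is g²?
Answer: 232959169/275194921 ≈ 0.84652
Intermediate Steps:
g = -15263/16589 (g = -256*1/424 + 99*(-1/313) = -32/53 - 99/313 = -15263/16589 ≈ -0.92007)
g² = (-15263/16589)² = 232959169/275194921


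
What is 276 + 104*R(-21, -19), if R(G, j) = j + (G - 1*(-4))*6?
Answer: -12308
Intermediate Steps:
R(G, j) = 24 + j + 6*G (R(G, j) = j + (G + 4)*6 = j + (4 + G)*6 = j + (24 + 6*G) = 24 + j + 6*G)
276 + 104*R(-21, -19) = 276 + 104*(24 - 19 + 6*(-21)) = 276 + 104*(24 - 19 - 126) = 276 + 104*(-121) = 276 - 12584 = -12308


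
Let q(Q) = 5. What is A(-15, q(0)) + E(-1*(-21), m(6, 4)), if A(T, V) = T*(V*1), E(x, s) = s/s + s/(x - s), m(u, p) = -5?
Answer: -1929/26 ≈ -74.192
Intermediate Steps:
E(x, s) = 1 + s/(x - s)
A(T, V) = T*V
A(-15, q(0)) + E(-1*(-21), m(6, 4)) = -15*5 + (-1*(-21))/(-1*(-21) - 1*(-5)) = -75 + 21/(21 + 5) = -75 + 21/26 = -1929/26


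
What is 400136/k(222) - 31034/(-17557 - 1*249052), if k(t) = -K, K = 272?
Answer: -13333927197/9064706 ≈ -1471.0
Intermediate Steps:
k(t) = -272 (k(t) = -1*272 = -272)
400136/k(222) - 31034/(-17557 - 1*249052) = 400136/(-272) - 31034/(-17557 - 1*249052) = 400136*(-1/272) - 31034/(-17557 - 249052) = -50017/34 - 31034/(-266609) = -50017/34 - 31034*(-1/266609) = -50017/34 + 31034/266609 = -13333927197/9064706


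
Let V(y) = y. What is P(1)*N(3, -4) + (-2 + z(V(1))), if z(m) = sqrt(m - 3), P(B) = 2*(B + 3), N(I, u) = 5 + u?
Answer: 6 + I*sqrt(2) ≈ 6.0 + 1.4142*I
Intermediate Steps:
P(B) = 6 + 2*B (P(B) = 2*(3 + B) = 6 + 2*B)
z(m) = sqrt(-3 + m)
P(1)*N(3, -4) + (-2 + z(V(1))) = (6 + 2*1)*(5 - 4) + (-2 + sqrt(-3 + 1)) = (6 + 2)*1 + (-2 + sqrt(-2)) = 8*1 + (-2 + I*sqrt(2)) = 8 + (-2 + I*sqrt(2)) = 6 + I*sqrt(2)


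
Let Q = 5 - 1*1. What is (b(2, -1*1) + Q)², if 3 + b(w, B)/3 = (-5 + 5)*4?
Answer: 25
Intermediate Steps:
Q = 4 (Q = 5 - 1 = 4)
b(w, B) = -9 (b(w, B) = -9 + 3*((-5 + 5)*4) = -9 + 3*(0*4) = -9 + 3*0 = -9 + 0 = -9)
(b(2, -1*1) + Q)² = (-9 + 4)² = (-5)² = 25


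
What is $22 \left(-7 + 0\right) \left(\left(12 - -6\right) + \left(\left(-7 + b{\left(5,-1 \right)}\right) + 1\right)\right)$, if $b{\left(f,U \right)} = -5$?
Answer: $-1078$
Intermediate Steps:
$22 \left(-7 + 0\right) \left(\left(12 - -6\right) + \left(\left(-7 + b{\left(5,-1 \right)}\right) + 1\right)\right) = 22 \left(-7 + 0\right) \left(\left(12 - -6\right) + \left(\left(-7 - 5\right) + 1\right)\right) = 22 \left(-7\right) \left(\left(12 + 6\right) + \left(-12 + 1\right)\right) = - 154 \left(18 - 11\right) = \left(-154\right) 7 = -1078$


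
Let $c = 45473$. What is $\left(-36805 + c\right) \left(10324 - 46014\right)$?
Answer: $-309360920$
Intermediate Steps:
$\left(-36805 + c\right) \left(10324 - 46014\right) = \left(-36805 + 45473\right) \left(10324 - 46014\right) = 8668 \left(-35690\right) = -309360920$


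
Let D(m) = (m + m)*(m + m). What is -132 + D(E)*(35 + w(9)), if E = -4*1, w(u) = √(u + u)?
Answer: 2108 + 192*√2 ≈ 2379.5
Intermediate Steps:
w(u) = √2*√u (w(u) = √(2*u) = √2*√u)
E = -4
D(m) = 4*m² (D(m) = (2*m)*(2*m) = 4*m²)
-132 + D(E)*(35 + w(9)) = -132 + (4*(-4)²)*(35 + √2*√9) = -132 + (4*16)*(35 + √2*3) = -132 + 64*(35 + 3*√2) = -132 + (2240 + 192*√2) = 2108 + 192*√2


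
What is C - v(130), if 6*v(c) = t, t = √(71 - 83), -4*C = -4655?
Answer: 4655/4 - I*√3/3 ≈ 1163.8 - 0.57735*I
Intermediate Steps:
C = 4655/4 (C = -¼*(-4655) = 4655/4 ≈ 1163.8)
t = 2*I*√3 (t = √(-12) = 2*I*√3 ≈ 3.4641*I)
v(c) = I*√3/3 (v(c) = (2*I*√3)/6 = I*√3/3)
C - v(130) = 4655/4 - I*√3/3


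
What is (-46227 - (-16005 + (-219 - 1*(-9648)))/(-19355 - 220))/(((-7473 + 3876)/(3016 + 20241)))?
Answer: 7015087216319/23470425 ≈ 2.9889e+5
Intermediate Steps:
(-46227 - (-16005 + (-219 - 1*(-9648)))/(-19355 - 220))/(((-7473 + 3876)/(3016 + 20241))) = (-46227 - (-16005 + (-219 + 9648))/(-19575))/((-3597/23257)) = (-46227 - (-16005 + 9429)*(-1)/19575)/((-3597*1/23257)) = (-46227 - (-6576)*(-1)/19575)/(-3597/23257) = (-46227 - 1*2192/6525)*(-23257/3597) = (-46227 - 2192/6525)*(-23257/3597) = -301633367/6525*(-23257/3597) = 7015087216319/23470425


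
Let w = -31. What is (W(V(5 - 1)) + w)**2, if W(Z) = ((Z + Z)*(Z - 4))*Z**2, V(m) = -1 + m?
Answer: 7225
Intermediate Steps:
W(Z) = 2*Z**3*(-4 + Z) (W(Z) = ((2*Z)*(-4 + Z))*Z**2 = (2*Z*(-4 + Z))*Z**2 = 2*Z**3*(-4 + Z))
(W(V(5 - 1)) + w)**2 = (2*(-1 + (5 - 1))**3*(-4 + (-1 + (5 - 1))) - 31)**2 = (2*(-1 + 4)**3*(-4 + (-1 + 4)) - 31)**2 = (2*3**3*(-4 + 3) - 31)**2 = (2*27*(-1) - 31)**2 = (-54 - 31)**2 = (-85)**2 = 7225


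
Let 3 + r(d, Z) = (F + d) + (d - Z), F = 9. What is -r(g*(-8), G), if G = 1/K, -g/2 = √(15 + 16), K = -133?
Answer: -799/133 - 32*√31 ≈ -184.18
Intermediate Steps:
g = -2*√31 (g = -2*√(15 + 16) = -2*√31 ≈ -11.136)
G = -1/133 (G = 1/(-133) = -1/133 ≈ -0.0075188)
r(d, Z) = 6 - Z + 2*d (r(d, Z) = -3 + ((9 + d) + (d - Z)) = -3 + (9 - Z + 2*d) = 6 - Z + 2*d)
-r(g*(-8), G) = -(6 - 1*(-1/133) + 2*(-2*√31*(-8))) = -(6 + 1/133 + 2*(16*√31)) = -(6 + 1/133 + 32*√31) = -(799/133 + 32*√31) = -799/133 - 32*√31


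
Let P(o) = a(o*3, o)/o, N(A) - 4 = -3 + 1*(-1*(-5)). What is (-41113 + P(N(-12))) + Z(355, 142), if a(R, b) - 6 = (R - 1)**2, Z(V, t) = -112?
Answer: -247055/6 ≈ -41176.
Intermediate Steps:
a(R, b) = 6 + (-1 + R)**2 (a(R, b) = 6 + (R - 1)**2 = 6 + (-1 + R)**2)
N(A) = 6 (N(A) = 4 + (-3 + 1*(-1*(-5))) = 4 + (-3 + 1*5) = 4 + (-3 + 5) = 4 + 2 = 6)
P(o) = (6 + (-1 + 3*o)**2)/o (P(o) = (6 + (-1 + o*3)**2)/o = (6 + (-1 + 3*o)**2)/o)
(-41113 + P(N(-12))) + Z(355, 142) = (-41113 + (6 + (-1 + 3*6)**2)/6) - 112 = (-41113 + (6 + (-1 + 18)**2)/6) - 112 = (-41113 + (6 + 17**2)/6) - 112 = (-41113 + (6 + 289)/6) - 112 = (-41113 + (1/6)*295) - 112 = (-41113 + 295/6) - 112 = -246383/6 - 112 = -247055/6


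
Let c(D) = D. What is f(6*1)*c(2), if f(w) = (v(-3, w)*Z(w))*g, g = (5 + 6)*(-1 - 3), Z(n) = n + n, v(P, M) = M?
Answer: -6336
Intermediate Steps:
Z(n) = 2*n
g = -44 (g = 11*(-4) = -44)
f(w) = -88*w² (f(w) = (w*(2*w))*(-44) = (2*w²)*(-44) = -88*w²)
f(6*1)*c(2) = -88*(6*1)²*2 = -88*6²*2 = -88*36*2 = -3168*2 = -6336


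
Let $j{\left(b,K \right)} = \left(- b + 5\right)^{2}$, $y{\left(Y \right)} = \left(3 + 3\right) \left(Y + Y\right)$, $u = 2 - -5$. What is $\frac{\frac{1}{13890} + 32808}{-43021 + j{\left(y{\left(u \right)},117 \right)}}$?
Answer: $- \frac{455703121}{510874200} \approx -0.89201$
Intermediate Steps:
$u = 7$ ($u = 2 + 5 = 7$)
$y{\left(Y \right)} = 12 Y$ ($y{\left(Y \right)} = 6 \cdot 2 Y = 12 Y$)
$j{\left(b,K \right)} = \left(5 - b\right)^{2}$
$\frac{\frac{1}{13890} + 32808}{-43021 + j{\left(y{\left(u \right)},117 \right)}} = \frac{\frac{1}{13890} + 32808}{-43021 + \left(-5 + 12 \cdot 7\right)^{2}} = \frac{\frac{1}{13890} + 32808}{-43021 + \left(-5 + 84\right)^{2}} = \frac{455703121}{13890 \left(-43021 + 79^{2}\right)} = \frac{455703121}{13890 \left(-43021 + 6241\right)} = \frac{455703121}{13890 \left(-36780\right)} = \frac{455703121}{13890} \left(- \frac{1}{36780}\right) = - \frac{455703121}{510874200}$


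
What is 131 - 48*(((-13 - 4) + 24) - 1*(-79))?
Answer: -3997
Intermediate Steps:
131 - 48*(((-13 - 4) + 24) - 1*(-79)) = 131 - 48*((-17 + 24) + 79) = 131 - 48*(7 + 79) = 131 - 48*86 = 131 - 4128 = -3997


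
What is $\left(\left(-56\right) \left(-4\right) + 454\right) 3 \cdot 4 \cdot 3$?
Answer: $24408$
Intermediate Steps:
$\left(\left(-56\right) \left(-4\right) + 454\right) 3 \cdot 4 \cdot 3 = \left(224 + 454\right) 12 \cdot 3 = 678 \cdot 36 = 24408$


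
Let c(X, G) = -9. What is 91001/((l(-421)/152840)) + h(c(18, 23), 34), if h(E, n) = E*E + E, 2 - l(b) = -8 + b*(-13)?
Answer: -13908199504/5463 ≈ -2.5459e+6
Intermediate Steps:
l(b) = 10 + 13*b (l(b) = 2 - (-8 + b*(-13)) = 2 - (-8 - 13*b) = 2 + (8 + 13*b) = 10 + 13*b)
h(E, n) = E + E² (h(E, n) = E² + E = E + E²)
91001/((l(-421)/152840)) + h(c(18, 23), 34) = 91001/(((10 + 13*(-421))/152840)) - 9*(1 - 9) = 91001/(((10 - 5473)*(1/152840))) - 9*(-8) = 91001/((-5463*1/152840)) + 72 = 91001/(-5463/152840) + 72 = 91001*(-152840/5463) + 72 = -13908592840/5463 + 72 = -13908199504/5463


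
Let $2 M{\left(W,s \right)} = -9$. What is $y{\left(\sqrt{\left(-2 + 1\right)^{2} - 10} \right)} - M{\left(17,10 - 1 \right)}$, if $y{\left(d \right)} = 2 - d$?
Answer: $\frac{13}{2} - 3 i \approx 6.5 - 3.0 i$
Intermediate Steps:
$M{\left(W,s \right)} = - \frac{9}{2}$ ($M{\left(W,s \right)} = \frac{1}{2} \left(-9\right) = - \frac{9}{2}$)
$y{\left(\sqrt{\left(-2 + 1\right)^{2} - 10} \right)} - M{\left(17,10 - 1 \right)} = \left(2 - \sqrt{\left(-2 + 1\right)^{2} - 10}\right) - - \frac{9}{2} = \left(2 - \sqrt{\left(-1\right)^{2} - 10}\right) + \frac{9}{2} = \left(2 - \sqrt{1 - 10}\right) + \frac{9}{2} = \left(2 - \sqrt{-9}\right) + \frac{9}{2} = \left(2 - 3 i\right) + \frac{9}{2} = \frac{13}{2} - 3 i$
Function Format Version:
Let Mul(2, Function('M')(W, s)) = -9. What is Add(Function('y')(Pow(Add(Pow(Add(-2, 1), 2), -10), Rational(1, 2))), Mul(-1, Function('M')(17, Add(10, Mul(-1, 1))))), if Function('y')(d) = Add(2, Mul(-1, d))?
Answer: Add(Rational(13, 2), Mul(-3, I)) ≈ Add(6.5000, Mul(-3.0000, I))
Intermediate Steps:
Function('M')(W, s) = Rational(-9, 2) (Function('M')(W, s) = Mul(Rational(1, 2), -9) = Rational(-9, 2))
Add(Function('y')(Pow(Add(Pow(Add(-2, 1), 2), -10), Rational(1, 2))), Mul(-1, Function('M')(17, Add(10, Mul(-1, 1))))) = Add(Add(2, Mul(-1, Pow(Add(Pow(Add(-2, 1), 2), -10), Rational(1, 2)))), Mul(-1, Rational(-9, 2))) = Add(Add(2, Mul(-1, Pow(Add(Pow(-1, 2), -10), Rational(1, 2)))), Rational(9, 2)) = Add(Add(2, Mul(-1, Pow(Add(1, -10), Rational(1, 2)))), Rational(9, 2)) = Add(Add(2, Mul(-1, Pow(-9, Rational(1, 2)))), Rational(9, 2)) = Add(Add(2, Mul(-1, Mul(3, I))), Rational(9, 2)) = Add(Add(2, Mul(-3, I)), Rational(9, 2)) = Add(Rational(13, 2), Mul(-3, I))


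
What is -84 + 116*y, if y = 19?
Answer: 2120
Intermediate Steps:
-84 + 116*y = -84 + 116*19 = -84 + 2204 = 2120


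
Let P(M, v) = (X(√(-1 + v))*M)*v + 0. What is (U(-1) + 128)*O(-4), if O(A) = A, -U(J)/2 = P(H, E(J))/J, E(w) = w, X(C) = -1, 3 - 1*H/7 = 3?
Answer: -512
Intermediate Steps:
H = 0 (H = 21 - 7*3 = 21 - 21 = 0)
P(M, v) = -M*v (P(M, v) = (-M)*v + 0 = -M*v + 0 = -M*v)
U(J) = 0 (U(J) = -2*(-1*0*J)/J = -0/J = -2*0 = 0)
(U(-1) + 128)*O(-4) = (0 + 128)*(-4) = 128*(-4) = -512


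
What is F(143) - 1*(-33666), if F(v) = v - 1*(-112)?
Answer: 33921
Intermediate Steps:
F(v) = 112 + v (F(v) = v + 112 = 112 + v)
F(143) - 1*(-33666) = (112 + 143) - 1*(-33666) = 255 + 33666 = 33921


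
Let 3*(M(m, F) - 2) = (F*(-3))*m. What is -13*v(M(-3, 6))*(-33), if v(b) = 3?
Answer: 1287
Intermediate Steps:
M(m, F) = 2 - F*m (M(m, F) = 2 + ((F*(-3))*m)/3 = 2 + ((-3*F)*m)/3 = 2 + (-3*F*m)/3 = 2 - F*m)
-13*v(M(-3, 6))*(-33) = -13*3*(-33) = -39*(-33) = 1287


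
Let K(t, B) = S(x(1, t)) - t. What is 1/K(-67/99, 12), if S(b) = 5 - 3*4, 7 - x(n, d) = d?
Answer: -99/626 ≈ -0.15815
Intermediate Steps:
x(n, d) = 7 - d
S(b) = -7 (S(b) = 5 - 1*12 = 5 - 12 = -7)
K(t, B) = -7 - t
1/K(-67/99, 12) = 1/(-7 - (-67)/99) = 1/(-7 - 1*(-67/99)) = 1/(-7 + 67/99) = 1/(-626/99) = -99/626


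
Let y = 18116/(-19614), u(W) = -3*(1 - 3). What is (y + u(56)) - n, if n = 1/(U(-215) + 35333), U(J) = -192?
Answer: 249921391/49232541 ≈ 5.0763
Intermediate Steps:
u(W) = 6 (u(W) = -3*(-2) = 6)
y = -1294/1401 (y = 18116*(-1/19614) = -1294/1401 ≈ -0.92363)
n = 1/35141 (n = 1/(-192 + 35333) = 1/35141 ≈ 2.8457e-5)
(y + u(56)) - n = (-1294/1401 + 6) - 1*1/35141 = 7112/1401 - 1/35141 = 249921391/49232541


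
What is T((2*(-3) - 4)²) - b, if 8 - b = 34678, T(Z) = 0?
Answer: 34670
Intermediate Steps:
b = -34670 (b = 8 - 1*34678 = 8 - 34678 = -34670)
T((2*(-3) - 4)²) - b = 0 - 1*(-34670) = 0 + 34670 = 34670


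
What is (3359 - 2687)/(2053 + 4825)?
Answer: 336/3439 ≈ 0.097703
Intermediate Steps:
(3359 - 2687)/(2053 + 4825) = 672/6878 = 672*(1/6878) = 336/3439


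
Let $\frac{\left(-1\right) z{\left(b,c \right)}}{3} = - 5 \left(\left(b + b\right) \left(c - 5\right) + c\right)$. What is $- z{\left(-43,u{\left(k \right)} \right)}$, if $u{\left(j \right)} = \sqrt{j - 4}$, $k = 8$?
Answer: $-3900$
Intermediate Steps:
$u{\left(j \right)} = \sqrt{-4 + j}$
$z{\left(b,c \right)} = 15 c + 30 b \left(-5 + c\right)$ ($z{\left(b,c \right)} = - 3 \left(- 5 \left(\left(b + b\right) \left(c - 5\right) + c\right)\right) = - 3 \left(- 5 \left(2 b \left(-5 + c\right) + c\right)\right) = - 3 \left(- 5 \left(c + 2 b \left(-5 + c\right)\right)\right) = - 3 \left(- 5 c - 10 b \left(-5 + c\right)\right) = 15 c + 30 b \left(-5 + c\right)$)
$- z{\left(-43,u{\left(k \right)} \right)} = - (\left(-150\right) \left(-43\right) + 15 \sqrt{-4 + 8} + 30 \left(-43\right) \sqrt{-4 + 8}) = - (6450 + 15 \sqrt{4} + 30 \left(-43\right) \sqrt{4}) = - (6450 + 15 \cdot 2 + 30 \left(-43\right) 2) = - (6450 + 30 - 2580) = \left(-1\right) 3900 = -3900$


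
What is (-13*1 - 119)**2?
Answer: 17424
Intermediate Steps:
(-13*1 - 119)**2 = (-13 - 119)**2 = (-132)**2 = 17424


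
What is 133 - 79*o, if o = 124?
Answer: -9663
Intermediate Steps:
133 - 79*o = 133 - 79*124 = 133 - 9796 = -9663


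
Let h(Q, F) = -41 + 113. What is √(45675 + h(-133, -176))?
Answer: 3*√5083 ≈ 213.89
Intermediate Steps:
h(Q, F) = 72
√(45675 + h(-133, -176)) = √(45675 + 72) = √45747 = 3*√5083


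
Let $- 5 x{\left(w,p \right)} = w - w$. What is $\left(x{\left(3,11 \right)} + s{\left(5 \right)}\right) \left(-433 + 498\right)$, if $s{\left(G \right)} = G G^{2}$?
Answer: $8125$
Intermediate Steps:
$s{\left(G \right)} = G^{3}$
$x{\left(w,p \right)} = 0$ ($x{\left(w,p \right)} = - \frac{w - w}{5} = \left(- \frac{1}{5}\right) 0 = 0$)
$\left(x{\left(3,11 \right)} + s{\left(5 \right)}\right) \left(-433 + 498\right) = \left(0 + 5^{3}\right) \left(-433 + 498\right) = \left(0 + 125\right) 65 = 125 \cdot 65 = 8125$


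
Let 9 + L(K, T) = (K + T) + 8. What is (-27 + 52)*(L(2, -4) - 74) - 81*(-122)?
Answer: 7957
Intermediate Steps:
L(K, T) = -1 + K + T (L(K, T) = -9 + ((K + T) + 8) = -9 + (8 + K + T) = -1 + K + T)
(-27 + 52)*(L(2, -4) - 74) - 81*(-122) = (-27 + 52)*((-1 + 2 - 4) - 74) - 81*(-122) = 25*(-3 - 74) + 9882 = 25*(-77) + 9882 = -1925 + 9882 = 7957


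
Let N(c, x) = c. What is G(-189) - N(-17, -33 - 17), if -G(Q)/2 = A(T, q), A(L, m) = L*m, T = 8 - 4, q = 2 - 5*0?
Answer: 1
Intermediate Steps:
q = 2 (q = 2 + 0 = 2)
T = 4
G(Q) = -16 (G(Q) = -8*2 = -2*8 = -16)
G(-189) - N(-17, -33 - 17) = -16 - 1*(-17) = -16 + 17 = 1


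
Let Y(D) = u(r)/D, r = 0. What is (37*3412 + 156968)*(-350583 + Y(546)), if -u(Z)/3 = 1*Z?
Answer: -99289312596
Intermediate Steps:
u(Z) = -3*Z
Y(D) = 0 (Y(D) = (-3*0)/D = 0/D = 0)
(37*3412 + 156968)*(-350583 + Y(546)) = (37*3412 + 156968)*(-350583 + 0) = (126244 + 156968)*(-350583) = 283212*(-350583) = -99289312596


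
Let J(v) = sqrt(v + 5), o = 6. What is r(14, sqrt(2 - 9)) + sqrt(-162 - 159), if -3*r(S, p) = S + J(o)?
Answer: -14/3 - sqrt(11)/3 + I*sqrt(321) ≈ -5.7722 + 17.916*I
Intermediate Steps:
J(v) = sqrt(5 + v)
r(S, p) = -S/3 - sqrt(11)/3 (r(S, p) = -(S + sqrt(5 + 6))/3 = -(S + sqrt(11))/3 = -S/3 - sqrt(11)/3)
r(14, sqrt(2 - 9)) + sqrt(-162 - 159) = (-1/3*14 - sqrt(11)/3) + sqrt(-162 - 159) = (-14/3 - sqrt(11)/3) + sqrt(-321) = (-14/3 - sqrt(11)/3) + I*sqrt(321) = -14/3 - sqrt(11)/3 + I*sqrt(321)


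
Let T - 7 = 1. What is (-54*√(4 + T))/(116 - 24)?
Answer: -27*√3/23 ≈ -2.0333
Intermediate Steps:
T = 8 (T = 7 + 1 = 8)
(-54*√(4 + T))/(116 - 24) = (-54*√(4 + 8))/(116 - 24) = (-108*√3)/92 = -27*√3/23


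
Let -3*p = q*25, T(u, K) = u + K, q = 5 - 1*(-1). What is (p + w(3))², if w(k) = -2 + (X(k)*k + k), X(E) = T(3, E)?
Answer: 961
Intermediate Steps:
q = 6 (q = 5 + 1 = 6)
T(u, K) = K + u
X(E) = 3 + E (X(E) = E + 3 = 3 + E)
p = -50 (p = -2*25 = -⅓*150 = -50)
w(k) = -2 + k + k*(3 + k) (w(k) = -2 + ((3 + k)*k + k) = -2 + (k*(3 + k) + k) = -2 + (k + k*(3 + k)) = -2 + k + k*(3 + k))
(p + w(3))² = (-50 + (-2 + 3 + 3*(3 + 3)))² = (-50 + (-2 + 3 + 3*6))² = (-50 + (-2 + 3 + 18))² = (-50 + 19)² = (-31)² = 961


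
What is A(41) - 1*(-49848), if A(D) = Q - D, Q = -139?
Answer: 49668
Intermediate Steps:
A(D) = -139 - D
A(41) - 1*(-49848) = (-139 - 1*41) - 1*(-49848) = (-139 - 41) + 49848 = -180 + 49848 = 49668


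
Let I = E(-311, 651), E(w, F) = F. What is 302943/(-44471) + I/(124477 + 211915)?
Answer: -14554093005/2137098376 ≈ -6.8102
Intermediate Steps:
I = 651
302943/(-44471) + I/(124477 + 211915) = 302943/(-44471) + 651/(124477 + 211915) = 302943*(-1/44471) + 651/336392 = -302943/44471 + 651*(1/336392) = -302943/44471 + 93/48056 = -14554093005/2137098376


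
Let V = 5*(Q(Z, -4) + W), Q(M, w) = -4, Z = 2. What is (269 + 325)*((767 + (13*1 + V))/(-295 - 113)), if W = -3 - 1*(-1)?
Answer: -37125/34 ≈ -1091.9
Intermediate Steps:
W = -2 (W = -3 + 1 = -2)
V = -30 (V = 5*(-4 - 2) = 5*(-6) = -30)
(269 + 325)*((767 + (13*1 + V))/(-295 - 113)) = (269 + 325)*((767 + (13*1 - 30))/(-295 - 113)) = 594*((767 + (13 - 30))/(-408)) = 594*((767 - 17)*(-1/408)) = 594*(750*(-1/408)) = 594*(-125/68) = -37125/34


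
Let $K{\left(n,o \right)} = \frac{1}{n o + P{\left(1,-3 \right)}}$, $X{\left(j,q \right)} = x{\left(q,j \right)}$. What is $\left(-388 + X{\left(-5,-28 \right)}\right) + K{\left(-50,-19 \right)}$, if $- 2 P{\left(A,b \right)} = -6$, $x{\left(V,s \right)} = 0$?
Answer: $- \frac{369763}{953} \approx -388.0$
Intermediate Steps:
$P{\left(A,b \right)} = 3$ ($P{\left(A,b \right)} = \left(- \frac{1}{2}\right) \left(-6\right) = 3$)
$X{\left(j,q \right)} = 0$
$K{\left(n,o \right)} = \frac{1}{3 + n o}$ ($K{\left(n,o \right)} = \frac{1}{n o + 3} = \frac{1}{3 + n o}$)
$\left(-388 + X{\left(-5,-28 \right)}\right) + K{\left(-50,-19 \right)} = \left(-388 + 0\right) + \frac{1}{3 - -950} = -388 + \frac{1}{3 + 950} = -388 + \frac{1}{953} = - \frac{369763}{953}$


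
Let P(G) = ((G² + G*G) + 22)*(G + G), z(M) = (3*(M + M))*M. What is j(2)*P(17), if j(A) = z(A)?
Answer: 489600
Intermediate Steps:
z(M) = 6*M² (z(M) = (3*(2*M))*M = (6*M)*M = 6*M²)
j(A) = 6*A²
P(G) = 2*G*(22 + 2*G²) (P(G) = ((G² + G²) + 22)*(2*G) = (2*G² + 22)*(2*G) = (22 + 2*G²)*(2*G) = 2*G*(22 + 2*G²))
j(2)*P(17) = (6*2²)*(4*17*(11 + 17²)) = (6*4)*(4*17*(11 + 289)) = 24*(4*17*300) = 24*20400 = 489600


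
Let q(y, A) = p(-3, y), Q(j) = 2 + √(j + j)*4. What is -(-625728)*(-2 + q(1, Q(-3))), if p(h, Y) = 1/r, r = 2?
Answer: -938592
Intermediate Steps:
Q(j) = 2 + 4*√2*√j (Q(j) = 2 + √(2*j)*4 = 2 + (√2*√j)*4 = 2 + 4*√2*√j)
p(h, Y) = ½ (p(h, Y) = 1/2 = ½)
q(y, A) = ½
-(-625728)*(-2 + q(1, Q(-3))) = -(-625728)*(-2 + ½) = -(-625728)*(-3)/2 = -156432*6 = -938592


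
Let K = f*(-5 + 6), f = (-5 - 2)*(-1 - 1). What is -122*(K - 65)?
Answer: 6222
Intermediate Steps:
f = 14 (f = -7*(-2) = 14)
K = 14 (K = 14*(-5 + 6) = 14*1 = 14)
-122*(K - 65) = -122*(14 - 65) = -122*(-51) = 6222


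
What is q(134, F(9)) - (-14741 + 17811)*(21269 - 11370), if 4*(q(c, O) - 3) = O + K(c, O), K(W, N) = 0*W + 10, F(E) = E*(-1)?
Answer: -121559707/4 ≈ -3.0390e+7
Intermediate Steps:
F(E) = -E
K(W, N) = 10 (K(W, N) = 0 + 10 = 10)
q(c, O) = 11/2 + O/4 (q(c, O) = 3 + (O + 10)/4 = 3 + (10 + O)/4 = 3 + (5/2 + O/4) = 11/2 + O/4)
q(134, F(9)) - (-14741 + 17811)*(21269 - 11370) = (11/2 + (-1*9)/4) - (-14741 + 17811)*(21269 - 11370) = (11/2 + (1/4)*(-9)) - 3070*9899 = (11/2 - 9/4) - 1*30389930 = 13/4 - 30389930 = -121559707/4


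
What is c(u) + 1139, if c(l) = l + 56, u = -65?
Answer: 1130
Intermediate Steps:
c(l) = 56 + l
c(u) + 1139 = (56 - 65) + 1139 = -9 + 1139 = 1130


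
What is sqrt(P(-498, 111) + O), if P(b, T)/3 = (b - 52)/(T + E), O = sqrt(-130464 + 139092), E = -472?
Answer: sqrt(1650 + 722*sqrt(2157))/19 ≈ 9.8721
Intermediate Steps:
O = 2*sqrt(2157) (O = sqrt(8628) = 2*sqrt(2157) ≈ 92.887)
P(b, T) = 3*(-52 + b)/(-472 + T) (P(b, T) = 3*((b - 52)/(T - 472)) = 3*((-52 + b)/(-472 + T)) = 3*(-52 + b)/(-472 + T))
sqrt(P(-498, 111) + O) = sqrt(3*(-52 - 498)/(-472 + 111) + 2*sqrt(2157)) = sqrt(3*(-550)/(-361) + 2*sqrt(2157)) = sqrt(3*(-1/361)*(-550) + 2*sqrt(2157)) = sqrt(1650/361 + 2*sqrt(2157))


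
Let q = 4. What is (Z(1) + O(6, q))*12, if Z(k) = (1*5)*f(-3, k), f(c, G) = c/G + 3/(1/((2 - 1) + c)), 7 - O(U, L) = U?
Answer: -528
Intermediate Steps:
O(U, L) = 7 - U
f(c, G) = 3 + 3*c + c/G (f(c, G) = c/G + 3/(1/(1 + c)) = c/G + 3*(1 + c) = c/G + (3 + 3*c) = 3 + 3*c + c/G)
Z(k) = -30 - 15/k (Z(k) = (1*5)*(3 + 3*(-3) - 3/k) = 5*(3 - 9 - 3/k) = 5*(-6 - 3/k) = -30 - 15/k)
(Z(1) + O(6, q))*12 = ((-30 - 15/1) + (7 - 1*6))*12 = ((-30 - 15*1) + (7 - 6))*12 = ((-30 - 15) + 1)*12 = (-45 + 1)*12 = -44*12 = -528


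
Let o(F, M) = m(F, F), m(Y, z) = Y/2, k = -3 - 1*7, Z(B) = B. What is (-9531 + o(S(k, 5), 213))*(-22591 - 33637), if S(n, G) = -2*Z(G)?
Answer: 536190208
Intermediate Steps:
k = -10 (k = -3 - 7 = -10)
m(Y, z) = Y/2 (m(Y, z) = Y*(½) = Y/2)
S(n, G) = -2*G
o(F, M) = F/2
(-9531 + o(S(k, 5), 213))*(-22591 - 33637) = (-9531 + (-2*5)/2)*(-22591 - 33637) = (-9531 + (½)*(-10))*(-56228) = (-9531 - 5)*(-56228) = -9536*(-56228) = 536190208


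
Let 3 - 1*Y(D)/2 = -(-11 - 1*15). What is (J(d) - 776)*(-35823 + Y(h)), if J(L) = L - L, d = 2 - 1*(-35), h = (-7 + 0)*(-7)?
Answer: 27834344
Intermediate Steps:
h = 49 (h = -7*(-7) = 49)
d = 37 (d = 2 + 35 = 37)
J(L) = 0
Y(D) = -46 (Y(D) = 6 - (-2)*(-11 - 1*15) = 6 - (-2)*(-11 - 15) = 6 - (-2)*(-26) = 6 - 2*26 = 6 - 52 = -46)
(J(d) - 776)*(-35823 + Y(h)) = (0 - 776)*(-35823 - 46) = -776*(-35869) = 27834344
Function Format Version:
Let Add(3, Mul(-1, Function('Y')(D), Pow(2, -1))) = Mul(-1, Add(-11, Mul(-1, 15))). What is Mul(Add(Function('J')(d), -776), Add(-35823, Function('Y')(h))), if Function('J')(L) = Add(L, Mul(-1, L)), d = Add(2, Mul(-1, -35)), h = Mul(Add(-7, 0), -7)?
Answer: 27834344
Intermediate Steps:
h = 49 (h = Mul(-7, -7) = 49)
d = 37 (d = Add(2, 35) = 37)
Function('J')(L) = 0
Function('Y')(D) = -46 (Function('Y')(D) = Add(6, Mul(-2, Mul(-1, Add(-11, Mul(-1, 15))))) = Add(6, Mul(-2, Mul(-1, Add(-11, -15)))) = Add(6, Mul(-2, Mul(-1, -26))) = Add(6, Mul(-2, 26)) = Add(6, -52) = -46)
Mul(Add(Function('J')(d), -776), Add(-35823, Function('Y')(h))) = Mul(Add(0, -776), Add(-35823, -46)) = Mul(-776, -35869) = 27834344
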